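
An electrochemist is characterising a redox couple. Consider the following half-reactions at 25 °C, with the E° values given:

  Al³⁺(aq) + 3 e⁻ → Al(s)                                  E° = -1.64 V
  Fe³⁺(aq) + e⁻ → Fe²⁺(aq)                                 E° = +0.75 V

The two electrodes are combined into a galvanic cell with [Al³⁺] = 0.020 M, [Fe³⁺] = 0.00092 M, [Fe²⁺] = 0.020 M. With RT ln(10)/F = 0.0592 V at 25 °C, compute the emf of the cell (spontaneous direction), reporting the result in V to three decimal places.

+2.344 V

Fe³⁺/Fe²⁺ is the cathode (higher E°), Al³⁺/Al the anode: E°cell = +0.75 − (-1.64) = +2.39 V, n = 3.
Overall: 3 Fe³⁺(aq) + Al(s) → 3 Fe²⁺(aq) + Al³⁺(aq)
Q = [Fe²⁺]^3·[Al³⁺] / ([Fe³⁺]^3); log Q = 2.313.
E = E° − (0.0592/n) log Q = +2.39 − (0.0592/3)(2.313) = +2.344 V.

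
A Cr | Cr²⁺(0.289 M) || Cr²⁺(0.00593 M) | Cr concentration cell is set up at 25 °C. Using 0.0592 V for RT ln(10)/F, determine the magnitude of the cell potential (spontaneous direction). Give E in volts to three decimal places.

For a concentration cell E°cell = 0. The 0.289 M side is the cathode (reduction is favoured where [Cr²⁺] is higher).
With n = 2, E = −(0.0592/2) log([Cr²⁺]ₐₙ/[Cr²⁺]꜀ₐₜ) = −(0.0592/2) log(0.00593/0.289) = −(0.0592/2)(-1.688) = +0.050 V.

+0.050 V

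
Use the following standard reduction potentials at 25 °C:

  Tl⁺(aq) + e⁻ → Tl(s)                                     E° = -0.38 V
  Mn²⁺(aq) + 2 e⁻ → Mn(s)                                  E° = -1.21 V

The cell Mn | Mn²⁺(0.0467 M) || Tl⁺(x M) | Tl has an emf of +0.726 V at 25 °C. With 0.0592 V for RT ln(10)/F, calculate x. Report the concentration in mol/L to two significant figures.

0.0038 M

Tl⁺/Tl is the cathode, Mn²⁺/Mn the anode: E°cell = +0.83 V, n = 2.
Overall reaction: 2 Tl⁺(aq) + Mn(s) → 2 Tl(s) + Mn²⁺(aq); Q = [Mn²⁺]^1/[Tl⁺]^2.
From E = E° − (0.0592/n) log Q: log Q = (E° − E)·n/0.0592 = (+0.83 − (+0.726))·2/0.0592 = 3.5135.
So 2·log[Tl⁺] = 1·log(0.0467) − log Q = -1.3307 − (3.5135) = -4.8442; log[Tl⁺] = -4.8442 / 2 = -2.4221; [Tl⁺] = 10^(-2.4221) ≈ 0.0038 M.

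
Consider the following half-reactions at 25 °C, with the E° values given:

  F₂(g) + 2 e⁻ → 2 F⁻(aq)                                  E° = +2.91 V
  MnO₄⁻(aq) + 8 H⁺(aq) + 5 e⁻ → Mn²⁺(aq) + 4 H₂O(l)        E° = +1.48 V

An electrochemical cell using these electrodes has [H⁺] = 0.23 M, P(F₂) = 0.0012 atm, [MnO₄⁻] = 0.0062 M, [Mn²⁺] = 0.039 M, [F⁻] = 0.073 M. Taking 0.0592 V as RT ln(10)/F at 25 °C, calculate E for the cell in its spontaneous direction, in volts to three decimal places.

F₂/F⁻ is the cathode (higher E°), MnO₄⁻/Mn²⁺ the anode: E°cell = +2.91 − (+1.48) = +1.43 V, n = 10.
Overall: 5 F₂(g) + 2 Mn²⁺(aq) + 8 H₂O(l) → 10 F⁻(aq) + 2 MnO₄⁻(aq) + 16 H⁺(aq)
Q = [F⁻]^10·[MnO₄⁻]^2·[H⁺]^16 / (P(F₂)^5·[Mn²⁺]^2); log Q = -8.572.
E = E° − (0.0592/n) log Q = +1.43 − (0.0592/10)(-8.572) = +1.481 V.

+1.481 V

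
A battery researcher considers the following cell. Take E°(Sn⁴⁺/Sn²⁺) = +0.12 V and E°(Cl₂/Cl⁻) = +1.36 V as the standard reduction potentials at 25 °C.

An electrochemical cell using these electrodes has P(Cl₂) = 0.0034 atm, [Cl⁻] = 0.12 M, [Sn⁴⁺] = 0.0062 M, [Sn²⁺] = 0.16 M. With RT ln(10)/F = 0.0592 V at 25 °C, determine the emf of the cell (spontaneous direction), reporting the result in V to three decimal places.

+1.263 V

Cl₂/Cl⁻ is the cathode (higher E°), Sn⁴⁺/Sn²⁺ the anode: E°cell = +1.36 − (+0.12) = +1.24 V, n = 2.
Overall: Cl₂(g) + Sn²⁺(aq) → 2 Cl⁻(aq) + Sn⁴⁺(aq)
Q = [Cl⁻]^2·[Sn⁴⁺] / (P(Cl₂)·[Sn²⁺]); log Q = -0.785.
E = E° − (0.0592/n) log Q = +1.24 − (0.0592/2)(-0.785) = +1.263 V.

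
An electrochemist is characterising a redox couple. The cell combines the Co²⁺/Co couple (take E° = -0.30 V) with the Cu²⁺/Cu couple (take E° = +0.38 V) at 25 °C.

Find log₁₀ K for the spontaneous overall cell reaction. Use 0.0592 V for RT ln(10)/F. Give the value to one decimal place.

23.0

Cathode: Cu²⁺/Cu; anode: Co²⁺/Co. E°cell = +0.68 V, n = 2.
log K = nE°cell / 0.0592 = (2)(+0.68) / 0.0592 = 23.0.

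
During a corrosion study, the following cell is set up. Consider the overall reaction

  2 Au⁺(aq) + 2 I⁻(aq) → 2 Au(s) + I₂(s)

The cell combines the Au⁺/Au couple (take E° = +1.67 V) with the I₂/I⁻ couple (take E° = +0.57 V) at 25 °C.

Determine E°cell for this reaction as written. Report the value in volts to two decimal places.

+1.10 V

The Au⁺/Au couple has the higher reduction potential, so it is the cathode; I₂/I⁻ is oxidised at the anode.
E°cell = E°(cathode) − E°(anode) = (+1.67) − (+0.57) = +1.10 V.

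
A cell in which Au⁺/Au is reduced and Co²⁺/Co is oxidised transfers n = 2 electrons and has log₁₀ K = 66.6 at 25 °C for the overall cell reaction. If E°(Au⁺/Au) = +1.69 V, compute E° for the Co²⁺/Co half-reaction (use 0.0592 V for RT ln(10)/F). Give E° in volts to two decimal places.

E°cell = (0.0592/n)·log K = (0.0592/2)(66.6) = +1.971 V.
Since Au⁺/Au is the cathode and Co²⁺/Co the anode, E°cell = E°(Au⁺/Au) − E°(Co²⁺/Co).
So E°(Co²⁺/Co) = E°(Au⁺/Au) − E°cell = (+1.69) − (+1.971) = -0.28 V.

-0.28 V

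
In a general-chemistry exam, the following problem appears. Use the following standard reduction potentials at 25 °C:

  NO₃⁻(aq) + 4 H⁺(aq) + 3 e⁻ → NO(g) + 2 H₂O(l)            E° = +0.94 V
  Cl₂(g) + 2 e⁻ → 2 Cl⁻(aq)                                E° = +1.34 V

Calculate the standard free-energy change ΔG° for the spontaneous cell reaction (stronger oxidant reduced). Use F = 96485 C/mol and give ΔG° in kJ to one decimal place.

-231.6 kJ

Cl₂/Cl⁻ (E° = +1.34 V) is the cathode; NO₃⁻/NO (E° = +0.94 V) is the anode, so E°cell = +0.40 V.
Balancing electrons gives n = 6 (lcm of 2 and 3).
ΔG° = −nFE° = −(6)(96485)(+0.40) = -231,564 J = -231.6 kJ.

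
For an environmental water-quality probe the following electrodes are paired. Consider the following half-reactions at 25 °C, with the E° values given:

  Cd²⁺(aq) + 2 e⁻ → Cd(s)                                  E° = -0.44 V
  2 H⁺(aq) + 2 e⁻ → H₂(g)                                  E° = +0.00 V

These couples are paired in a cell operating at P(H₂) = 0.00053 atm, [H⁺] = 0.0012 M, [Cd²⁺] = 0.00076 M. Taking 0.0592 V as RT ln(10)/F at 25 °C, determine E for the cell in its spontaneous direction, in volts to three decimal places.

+0.456 V

H⁺/H₂ is the cathode (higher E°), Cd²⁺/Cd the anode: E°cell = +0.00 − (-0.44) = +0.44 V, n = 2.
Overall: 2 H⁺(aq) + Cd(s) → H₂(g) + Cd²⁺(aq)
Q = P(H₂)·[Cd²⁺] / ([H⁺]^2); log Q = -0.553.
E = E° − (0.0592/n) log Q = +0.44 − (0.0592/2)(-0.553) = +0.456 V.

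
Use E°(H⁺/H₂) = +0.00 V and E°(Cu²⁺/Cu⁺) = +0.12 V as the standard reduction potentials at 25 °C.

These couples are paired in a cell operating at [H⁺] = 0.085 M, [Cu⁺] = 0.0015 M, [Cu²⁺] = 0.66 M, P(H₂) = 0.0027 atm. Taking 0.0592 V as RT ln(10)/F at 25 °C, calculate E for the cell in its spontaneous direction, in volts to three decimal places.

Cu²⁺/Cu⁺ is the cathode (higher E°), H⁺/H₂ the anode: E°cell = +0.12 − (+0.00) = +0.12 V, n = 2.
Overall: 2 Cu²⁺(aq) + H₂(g) → 2 Cu⁺(aq) + 2 H⁺(aq)
Q = [Cu⁺]^2·[H⁺]^2 / ([Cu²⁺]^2·P(H₂)); log Q = -4.859.
E = E° − (0.0592/n) log Q = +0.12 − (0.0592/2)(-4.859) = +0.264 V.

+0.264 V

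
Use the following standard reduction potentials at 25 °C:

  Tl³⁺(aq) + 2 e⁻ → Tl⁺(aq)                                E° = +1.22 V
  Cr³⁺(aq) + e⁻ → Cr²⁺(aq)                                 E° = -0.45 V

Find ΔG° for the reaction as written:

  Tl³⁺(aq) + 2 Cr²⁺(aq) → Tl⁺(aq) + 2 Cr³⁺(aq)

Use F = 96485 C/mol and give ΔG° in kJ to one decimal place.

-322.3 kJ

As written, Tl³⁺/Tl⁺ is reduced (cathode) and Cr³⁺/Cr²⁺ is oxidised (anode), so E°cell = (+1.22) − (-0.45) = +1.67 V.
Balancing electrons gives n = 2.
ΔG° = −nFE° = −(2)(96485)(+1.67) = -322,260 J = -322.3 kJ.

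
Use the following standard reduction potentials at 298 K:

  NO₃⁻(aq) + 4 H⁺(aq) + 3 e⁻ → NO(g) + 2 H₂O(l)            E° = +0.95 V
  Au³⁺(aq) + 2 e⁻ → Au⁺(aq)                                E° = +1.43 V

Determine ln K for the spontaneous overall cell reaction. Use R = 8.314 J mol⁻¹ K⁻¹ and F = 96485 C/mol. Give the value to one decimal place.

112.2

Cathode: Au³⁺/Au⁺; anode: NO₃⁻/NO. E°cell = (+1.43) − (+0.95) = +0.48 V, with n = 6.
ΔG° = −nFE° = −RT ln K, so ln K = nFE°/(RT) = (6)(96485)(+0.48) / ((8.314)(298)) = 112.157.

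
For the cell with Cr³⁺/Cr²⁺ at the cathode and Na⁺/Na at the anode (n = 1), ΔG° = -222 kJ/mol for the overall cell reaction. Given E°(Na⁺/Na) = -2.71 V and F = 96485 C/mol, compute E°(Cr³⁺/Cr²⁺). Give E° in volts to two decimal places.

-0.41 V

E°cell = −ΔG°/(nF) = −(-222×10³)/((1)(96485)) = +2.301 V.
Since Cr³⁺/Cr²⁺ is the cathode and Na⁺/Na the anode, E°cell = E°(Cr³⁺/Cr²⁺) − E°(Na⁺/Na).
So E°(Cr³⁺/Cr²⁺) = E°cell + E°(Na⁺/Na) = +2.301 + (-2.71) = -0.41 V.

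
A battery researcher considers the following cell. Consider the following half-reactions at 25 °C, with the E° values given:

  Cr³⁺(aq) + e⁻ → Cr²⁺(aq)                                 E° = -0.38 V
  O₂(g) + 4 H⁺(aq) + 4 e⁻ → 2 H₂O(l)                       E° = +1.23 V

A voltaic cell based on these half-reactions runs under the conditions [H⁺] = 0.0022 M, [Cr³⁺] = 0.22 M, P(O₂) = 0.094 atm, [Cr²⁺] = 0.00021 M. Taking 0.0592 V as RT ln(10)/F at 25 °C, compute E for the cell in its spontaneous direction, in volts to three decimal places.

O₂/H₂O is the cathode (higher E°), Cr³⁺/Cr²⁺ the anode: E°cell = +1.23 − (-0.38) = +1.61 V, n = 4.
Overall: O₂(g) + 4 H⁺(aq) + 4 Cr²⁺(aq) → 2 H₂O(l) + 4 Cr³⁺(aq)
Q = [Cr³⁺]^4 / (P(O₂)·[H⁺]^4·[Cr²⁺]^4); log Q = 23.738.
E = E° − (0.0592/n) log Q = +1.61 − (0.0592/4)(23.738) = +1.259 V.

+1.259 V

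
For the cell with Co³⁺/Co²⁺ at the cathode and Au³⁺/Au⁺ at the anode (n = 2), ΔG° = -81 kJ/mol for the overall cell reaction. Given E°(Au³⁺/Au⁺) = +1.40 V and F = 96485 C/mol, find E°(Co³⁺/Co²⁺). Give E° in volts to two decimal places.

E°cell = −ΔG°/(nF) = −(-81×10³)/((2)(96485)) = +0.420 V.
Since Co³⁺/Co²⁺ is the cathode and Au³⁺/Au⁺ the anode, E°cell = E°(Co³⁺/Co²⁺) − E°(Au³⁺/Au⁺).
So E°(Co³⁺/Co²⁺) = E°cell + E°(Au³⁺/Au⁺) = +0.420 + (+1.40) = +1.82 V.

+1.82 V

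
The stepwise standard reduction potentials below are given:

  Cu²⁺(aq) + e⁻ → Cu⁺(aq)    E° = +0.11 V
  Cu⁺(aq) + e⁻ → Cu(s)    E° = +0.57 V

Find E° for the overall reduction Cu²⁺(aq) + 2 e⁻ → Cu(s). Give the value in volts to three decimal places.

+0.340 V

Since ΔG° = −nFE° is additive over sequential reductions, n₃E°₃ = n₁E°₁ + n₂E°₂.
E°₃ = (1×+0.11 + 1×+0.57) / 2 = (+0.680) / 2 = +0.340 V.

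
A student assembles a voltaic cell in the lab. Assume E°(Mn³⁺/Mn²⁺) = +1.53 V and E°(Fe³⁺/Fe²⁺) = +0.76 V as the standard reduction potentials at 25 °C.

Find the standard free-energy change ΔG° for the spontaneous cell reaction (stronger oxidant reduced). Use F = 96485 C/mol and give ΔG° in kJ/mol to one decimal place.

Mn³⁺/Mn²⁺ (E° = +1.53 V) is the cathode; Fe³⁺/Fe²⁺ (E° = +0.76 V) is the anode, so E°cell = +0.77 V.
Balancing electrons gives n = 1 (lcm of 1 and 1).
ΔG° = −nFE° = −(1)(96485)(+0.77) = -74,293 J = -74.3 kJ/mol.

-74.3 kJ/mol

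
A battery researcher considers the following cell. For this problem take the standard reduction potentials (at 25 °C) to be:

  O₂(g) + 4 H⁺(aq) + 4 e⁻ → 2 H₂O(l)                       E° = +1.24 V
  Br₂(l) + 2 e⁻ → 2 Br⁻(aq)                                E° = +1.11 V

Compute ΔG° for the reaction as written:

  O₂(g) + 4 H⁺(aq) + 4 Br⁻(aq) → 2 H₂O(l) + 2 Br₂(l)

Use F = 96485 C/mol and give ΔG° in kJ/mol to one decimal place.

As written, O₂/H₂O is reduced (cathode) and Br₂/Br⁻ is oxidised (anode), so E°cell = (+1.24) − (+1.11) = +0.13 V.
Balancing electrons gives n = 4.
ΔG° = −nFE° = −(4)(96485)(+0.13) = -50,172 J = -50.2 kJ/mol.

-50.2 kJ/mol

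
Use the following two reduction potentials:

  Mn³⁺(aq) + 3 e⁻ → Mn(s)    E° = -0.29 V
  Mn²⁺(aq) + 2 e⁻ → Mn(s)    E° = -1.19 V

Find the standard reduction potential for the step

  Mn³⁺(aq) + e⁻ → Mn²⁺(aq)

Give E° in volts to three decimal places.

+1.510 V

Sequential free energies add, so n₃E°₃ = n₁E°₁ + n₂E°₂.
With n₃ = 3, and the known step contributing 2×(-1.19) V, the unknown satisfies 1·E° = 3×(-0.29) − 2×(-1.19) = +1.510.
E° = +1.510 / 1 = +1.510 V.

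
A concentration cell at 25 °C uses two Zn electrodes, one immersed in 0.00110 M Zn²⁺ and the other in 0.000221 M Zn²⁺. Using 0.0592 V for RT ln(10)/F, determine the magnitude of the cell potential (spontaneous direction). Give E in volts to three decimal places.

For a concentration cell E°cell = 0. The 0.00110 M side is the cathode (reduction is favoured where [Zn²⁺] is higher).
With n = 2, E = −(0.0592/2) log([Zn²⁺]ₐₙ/[Zn²⁺]꜀ₐₜ) = −(0.0592/2) log(0.000221/0.0011) = −(0.0592/2)(-0.697) = +0.021 V.

+0.021 V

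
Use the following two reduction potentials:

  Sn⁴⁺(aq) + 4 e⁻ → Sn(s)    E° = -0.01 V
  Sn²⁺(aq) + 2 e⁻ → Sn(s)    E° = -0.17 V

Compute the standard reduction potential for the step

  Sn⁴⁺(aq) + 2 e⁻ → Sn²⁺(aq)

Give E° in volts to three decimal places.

+0.150 V

Sequential free energies add, so n₃E°₃ = n₁E°₁ + n₂E°₂.
With n₃ = 4, and the known step contributing 2×(-0.17) V, the unknown satisfies 2·E° = 4×(-0.01) − 2×(-0.17) = +0.300.
E° = +0.300 / 2 = +0.150 V.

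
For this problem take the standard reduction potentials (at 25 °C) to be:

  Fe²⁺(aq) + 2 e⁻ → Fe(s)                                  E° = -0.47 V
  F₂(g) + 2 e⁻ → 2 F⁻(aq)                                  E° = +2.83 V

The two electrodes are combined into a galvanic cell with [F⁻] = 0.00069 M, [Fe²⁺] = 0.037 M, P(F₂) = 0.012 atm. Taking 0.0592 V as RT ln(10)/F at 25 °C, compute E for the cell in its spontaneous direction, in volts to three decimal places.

+3.473 V

F₂/F⁻ is the cathode (higher E°), Fe²⁺/Fe the anode: E°cell = +2.83 − (-0.47) = +3.30 V, n = 2.
Overall: F₂(g) + Fe(s) → 2 F⁻(aq) + Fe²⁺(aq)
Q = [F⁻]^2·[Fe²⁺] / (P(F₂)); log Q = -5.833.
E = E° − (0.0592/n) log Q = +3.30 − (0.0592/2)(-5.833) = +3.473 V.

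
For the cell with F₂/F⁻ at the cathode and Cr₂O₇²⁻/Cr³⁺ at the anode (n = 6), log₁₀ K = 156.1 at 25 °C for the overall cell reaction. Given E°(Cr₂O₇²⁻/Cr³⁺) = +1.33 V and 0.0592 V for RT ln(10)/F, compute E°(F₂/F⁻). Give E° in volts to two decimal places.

E°cell = (0.0592/n)·log K = (0.0592/6)(156.1) = +1.540 V.
Since F₂/F⁻ is the cathode and Cr₂O₇²⁻/Cr³⁺ the anode, E°cell = E°(F₂/F⁻) − E°(Cr₂O₇²⁻/Cr³⁺).
So E°(F₂/F⁻) = E°cell + E°(Cr₂O₇²⁻/Cr³⁺) = +1.540 + (+1.33) = +2.87 V.

+2.87 V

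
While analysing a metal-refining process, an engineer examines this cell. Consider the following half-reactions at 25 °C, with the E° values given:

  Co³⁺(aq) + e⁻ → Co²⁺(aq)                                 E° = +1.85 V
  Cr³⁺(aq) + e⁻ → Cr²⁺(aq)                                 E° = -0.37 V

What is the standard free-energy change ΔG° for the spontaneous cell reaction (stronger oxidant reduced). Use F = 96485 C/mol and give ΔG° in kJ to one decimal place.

-214.2 kJ

Co³⁺/Co²⁺ (E° = +1.85 V) is the cathode; Cr³⁺/Cr²⁺ (E° = -0.37 V) is the anode, so E°cell = +2.22 V.
Balancing electrons gives n = 1 (lcm of 1 and 1).
ΔG° = −nFE° = −(1)(96485)(+2.22) = -214,197 J = -214.2 kJ.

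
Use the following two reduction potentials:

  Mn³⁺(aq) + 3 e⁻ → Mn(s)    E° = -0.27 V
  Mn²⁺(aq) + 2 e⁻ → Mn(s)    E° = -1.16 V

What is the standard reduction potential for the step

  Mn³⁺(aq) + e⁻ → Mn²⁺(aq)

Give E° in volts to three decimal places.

Sequential free energies add, so n₃E°₃ = n₁E°₁ + n₂E°₂.
With n₃ = 3, and the known step contributing 2×(-1.16) V, the unknown satisfies 1·E° = 3×(-0.27) − 2×(-1.16) = +1.510.
E° = +1.510 / 1 = +1.510 V.

+1.510 V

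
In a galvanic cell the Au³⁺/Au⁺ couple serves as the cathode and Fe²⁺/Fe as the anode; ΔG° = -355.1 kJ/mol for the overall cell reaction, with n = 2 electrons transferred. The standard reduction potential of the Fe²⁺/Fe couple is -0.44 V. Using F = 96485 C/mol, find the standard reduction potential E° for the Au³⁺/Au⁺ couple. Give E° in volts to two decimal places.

+1.40 V

E°cell = −ΔG°/(nF) = −(-355.1×10³)/((2)(96485)) = +1.840 V.
Since Au³⁺/Au⁺ is the cathode and Fe²⁺/Fe the anode, E°cell = E°(Au³⁺/Au⁺) − E°(Fe²⁺/Fe).
So E°(Au³⁺/Au⁺) = E°cell + E°(Fe²⁺/Fe) = +1.840 + (-0.44) = +1.40 V.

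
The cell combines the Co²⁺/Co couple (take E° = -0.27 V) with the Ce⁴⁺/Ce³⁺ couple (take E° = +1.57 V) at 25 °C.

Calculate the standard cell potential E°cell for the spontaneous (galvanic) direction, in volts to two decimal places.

+1.84 V

The Ce⁴⁺/Ce³⁺ couple has the higher reduction potential, so it is the cathode; Co²⁺/Co is oxidised at the anode.
E°cell = E°(cathode) − E°(anode) = (+1.57) − (-0.27) = +1.84 V.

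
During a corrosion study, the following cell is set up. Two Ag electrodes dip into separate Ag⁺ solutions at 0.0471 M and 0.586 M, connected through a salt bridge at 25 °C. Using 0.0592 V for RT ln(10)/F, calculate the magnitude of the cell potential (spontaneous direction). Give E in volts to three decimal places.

+0.065 V

For a concentration cell E°cell = 0. The 0.586 M side is the cathode (reduction is favoured where [Ag⁺] is higher).
With n = 1, E = −(0.0592/1) log([Ag⁺]ₐₙ/[Ag⁺]꜀ₐₜ) = −(0.0592/1) log(0.0471/0.586) = −(0.0592/1)(-1.095) = +0.065 V.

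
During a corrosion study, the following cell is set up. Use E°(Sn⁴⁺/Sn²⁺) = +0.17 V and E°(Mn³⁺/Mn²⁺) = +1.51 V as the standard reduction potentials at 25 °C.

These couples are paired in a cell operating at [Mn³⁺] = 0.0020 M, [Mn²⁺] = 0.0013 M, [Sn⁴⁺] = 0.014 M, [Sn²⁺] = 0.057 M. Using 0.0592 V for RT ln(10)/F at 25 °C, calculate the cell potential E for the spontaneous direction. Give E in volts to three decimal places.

+1.369 V

Mn³⁺/Mn²⁺ is the cathode (higher E°), Sn⁴⁺/Sn²⁺ the anode: E°cell = +1.51 − (+0.17) = +1.34 V, n = 2.
Overall: 2 Mn³⁺(aq) + Sn²⁺(aq) → 2 Mn²⁺(aq) + Sn⁴⁺(aq)
Q = [Mn²⁺]^2·[Sn⁴⁺] / ([Mn³⁺]^2·[Sn²⁺]); log Q = -0.984.
E = E° − (0.0592/n) log Q = +1.34 − (0.0592/2)(-0.984) = +1.369 V.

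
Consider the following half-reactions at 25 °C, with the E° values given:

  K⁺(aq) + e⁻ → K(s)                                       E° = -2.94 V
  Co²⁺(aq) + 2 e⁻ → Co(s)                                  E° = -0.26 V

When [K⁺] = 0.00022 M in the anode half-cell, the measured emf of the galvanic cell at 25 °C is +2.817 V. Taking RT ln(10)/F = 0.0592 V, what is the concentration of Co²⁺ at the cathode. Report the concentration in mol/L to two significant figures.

Co²⁺/Co is the cathode, K⁺/K the anode: E°cell = +2.68 V, n = 2.
Overall reaction: Co²⁺(aq) + 2 K(s) → Co(s) + 2 K⁺(aq); Q = [K⁺]^2/[Co²⁺]^1.
From E = E° − (0.0592/n) log Q: log Q = (E° − E)·n/0.0592 = (+2.68 − (+2.817))·2/0.0592 = -4.6284.
So 1·log[Co²⁺] = 2·log(0.00022) − log Q = -7.3152 − (-4.6284) = -2.6868; [Co²⁺] = 10^(-2.6868) ≈ 0.0021 M.

0.0021 M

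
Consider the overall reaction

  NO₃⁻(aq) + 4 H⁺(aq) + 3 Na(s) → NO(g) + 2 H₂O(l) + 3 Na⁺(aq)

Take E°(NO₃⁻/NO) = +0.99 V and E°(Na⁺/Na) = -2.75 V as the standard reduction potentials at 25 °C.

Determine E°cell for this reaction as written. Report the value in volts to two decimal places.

+3.74 V

The NO₃⁻/NO couple has the higher reduction potential, so it is the cathode; Na⁺/Na is oxidised at the anode.
E°cell = E°(cathode) − E°(anode) = (+0.99) − (-2.75) = +3.74 V.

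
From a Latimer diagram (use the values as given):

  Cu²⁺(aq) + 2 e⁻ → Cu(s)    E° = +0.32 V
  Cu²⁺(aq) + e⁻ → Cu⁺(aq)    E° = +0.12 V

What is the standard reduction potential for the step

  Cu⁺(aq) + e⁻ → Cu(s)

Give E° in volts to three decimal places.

+0.520 V

Sequential free energies add, so n₃E°₃ = n₁E°₁ + n₂E°₂.
With n₃ = 2, and the known step contributing 1×(+0.12) V, the unknown satisfies 1·E° = 2×(+0.32) − 1×(+0.12) = +0.520.
E° = +0.520 / 1 = +0.520 V.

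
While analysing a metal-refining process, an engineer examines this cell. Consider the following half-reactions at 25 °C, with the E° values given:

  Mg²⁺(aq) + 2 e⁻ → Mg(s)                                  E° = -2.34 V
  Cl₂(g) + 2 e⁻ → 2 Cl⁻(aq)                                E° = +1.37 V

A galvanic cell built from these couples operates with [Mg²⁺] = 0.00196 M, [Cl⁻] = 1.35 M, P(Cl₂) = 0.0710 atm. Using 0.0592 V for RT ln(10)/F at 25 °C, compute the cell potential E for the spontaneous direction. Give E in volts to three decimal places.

+3.748 V

Cl₂/Cl⁻ is the cathode (higher E°), Mg²⁺/Mg the anode: E°cell = +1.37 − (-2.34) = +3.71 V, n = 2.
Overall: Cl₂(g) + Mg(s) → 2 Cl⁻(aq) + Mg²⁺(aq)
Q = [Cl⁻]^2·[Mg²⁺] / (P(Cl₂)); log Q = -1.298.
E = E° − (0.0592/n) log Q = +3.71 − (0.0592/2)(-1.298) = +3.748 V.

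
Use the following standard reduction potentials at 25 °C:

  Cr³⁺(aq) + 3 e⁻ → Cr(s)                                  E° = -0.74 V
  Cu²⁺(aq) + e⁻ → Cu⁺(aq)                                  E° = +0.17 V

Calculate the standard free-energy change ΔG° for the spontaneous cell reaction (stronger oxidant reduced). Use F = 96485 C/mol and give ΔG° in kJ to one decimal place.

-263.4 kJ

Cu²⁺/Cu⁺ (E° = +0.17 V) is the cathode; Cr³⁺/Cr (E° = -0.74 V) is the anode, so E°cell = +0.91 V.
Balancing electrons gives n = 3 (lcm of 1 and 3).
ΔG° = −nFE° = −(3)(96485)(+0.91) = -263,404 J = -263.4 kJ.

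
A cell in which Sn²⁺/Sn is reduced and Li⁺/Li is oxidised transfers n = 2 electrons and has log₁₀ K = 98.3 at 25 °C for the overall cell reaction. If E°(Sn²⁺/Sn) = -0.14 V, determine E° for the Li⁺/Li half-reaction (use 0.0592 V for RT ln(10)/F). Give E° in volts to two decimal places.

-3.05 V

E°cell = (0.0592/n)·log K = (0.0592/2)(98.3) = +2.910 V.
Since Sn²⁺/Sn is the cathode and Li⁺/Li the anode, E°cell = E°(Sn²⁺/Sn) − E°(Li⁺/Li).
So E°(Li⁺/Li) = E°(Sn²⁺/Sn) − E°cell = (-0.14) − (+2.910) = -3.05 V.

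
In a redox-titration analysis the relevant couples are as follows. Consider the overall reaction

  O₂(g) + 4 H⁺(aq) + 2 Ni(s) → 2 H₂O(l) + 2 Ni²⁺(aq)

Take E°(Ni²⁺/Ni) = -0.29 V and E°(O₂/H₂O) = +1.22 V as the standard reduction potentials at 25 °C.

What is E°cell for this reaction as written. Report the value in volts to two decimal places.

The O₂/H₂O couple has the higher reduction potential, so it is the cathode; Ni²⁺/Ni is oxidised at the anode.
E°cell = E°(cathode) − E°(anode) = (+1.22) − (-0.29) = +1.51 V.

+1.51 V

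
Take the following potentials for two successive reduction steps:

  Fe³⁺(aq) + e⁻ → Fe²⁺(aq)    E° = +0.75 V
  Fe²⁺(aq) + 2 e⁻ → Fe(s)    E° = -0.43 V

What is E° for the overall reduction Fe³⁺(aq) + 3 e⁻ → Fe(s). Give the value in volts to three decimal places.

-0.037 V

Standard free energies of sequential steps add: ΔG°₃ = ΔG°₁ + ΔG°₂, so n₃E°₃ = n₁E°₁ + n₂E°₂.
E°₃ = (1×+0.75 + 2×-0.43) / 3 = (-0.110) / 3 = -0.037 V.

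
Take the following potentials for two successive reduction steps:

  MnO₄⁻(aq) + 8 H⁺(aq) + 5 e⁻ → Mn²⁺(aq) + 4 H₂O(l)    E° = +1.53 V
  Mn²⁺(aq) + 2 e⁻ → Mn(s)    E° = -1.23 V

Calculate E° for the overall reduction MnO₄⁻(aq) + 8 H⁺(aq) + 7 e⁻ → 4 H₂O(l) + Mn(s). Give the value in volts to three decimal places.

Standard free energies of sequential steps add: ΔG°₃ = ΔG°₁ + ΔG°₂, so n₃E°₃ = n₁E°₁ + n₂E°₂.
E°₃ = (5×+1.53 + 2×-1.23) / 7 = (+5.190) / 7 = +0.741 V.
Simply averaging or adding the two E° values would be wrong; the electron-weighted sum is required.

+0.741 V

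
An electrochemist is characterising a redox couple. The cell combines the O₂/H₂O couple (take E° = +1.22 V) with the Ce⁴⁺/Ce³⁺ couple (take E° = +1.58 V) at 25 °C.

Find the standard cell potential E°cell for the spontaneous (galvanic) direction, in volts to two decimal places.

The Ce⁴⁺/Ce³⁺ couple has the higher reduction potential, so it is the cathode; O₂/H₂O is oxidised at the anode.
E°cell = E°(cathode) − E°(anode) = (+1.58) − (+1.22) = +0.36 V.
Since E°cell > 0, the reaction is spontaneous under standard conditions.

+0.36 V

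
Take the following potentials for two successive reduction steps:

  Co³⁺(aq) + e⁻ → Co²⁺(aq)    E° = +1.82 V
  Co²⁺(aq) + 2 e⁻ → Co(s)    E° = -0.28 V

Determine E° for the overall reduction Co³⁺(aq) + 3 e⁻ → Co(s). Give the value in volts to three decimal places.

+0.420 V

Adding the free-energy changes (−nFE°) of the two steps gives −n₃FE°₃ = −n₁FE°₁ − n₂FE°₂.
E°₃ = (1×+1.82 + 2×-0.28) / 3 = (+1.260) / 3 = +0.420 V.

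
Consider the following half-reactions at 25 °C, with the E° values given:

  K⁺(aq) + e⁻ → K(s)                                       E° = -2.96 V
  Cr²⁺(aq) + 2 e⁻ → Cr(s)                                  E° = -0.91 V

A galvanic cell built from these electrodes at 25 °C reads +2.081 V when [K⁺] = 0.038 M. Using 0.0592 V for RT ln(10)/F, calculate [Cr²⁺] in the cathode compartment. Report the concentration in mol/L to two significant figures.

0.016 M

Cr²⁺/Cr is the cathode, K⁺/K the anode: E°cell = +2.05 V, n = 2.
Overall reaction: Cr²⁺(aq) + 2 K(s) → Cr(s) + 2 K⁺(aq); Q = [K⁺]^2/[Cr²⁺]^1.
From E = E° − (0.0592/n) log Q: log Q = (E° − E)·n/0.0592 = (+2.05 − (+2.081))·2/0.0592 = -1.0473.
So 1·log[Cr²⁺] = 2·log(0.038) − log Q = -2.8404 − (-1.0473) = -1.7931; [Cr²⁺] = 10^(-1.7931) ≈ 0.016 M.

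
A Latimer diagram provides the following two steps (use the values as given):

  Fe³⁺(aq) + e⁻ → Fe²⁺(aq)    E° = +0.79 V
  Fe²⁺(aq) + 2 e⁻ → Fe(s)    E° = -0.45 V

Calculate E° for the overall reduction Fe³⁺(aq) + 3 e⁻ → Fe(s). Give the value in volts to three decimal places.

Since ΔG° = −nFE° is additive over sequential reductions, n₃E°₃ = n₁E°₁ + n₂E°₂.
E°₃ = (1×+0.79 + 2×-0.45) / 3 = (-0.110) / 3 = -0.037 V.

-0.037 V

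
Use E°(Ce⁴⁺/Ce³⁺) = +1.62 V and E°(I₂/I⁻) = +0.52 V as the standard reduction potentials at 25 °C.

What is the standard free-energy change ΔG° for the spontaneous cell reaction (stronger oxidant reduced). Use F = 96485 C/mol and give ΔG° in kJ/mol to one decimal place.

-212.3 kJ/mol

Ce⁴⁺/Ce³⁺ (E° = +1.62 V) is the cathode; I₂/I⁻ (E° = +0.52 V) is the anode, so E°cell = +1.10 V.
Balancing electrons gives n = 2 (lcm of 1 and 2).
ΔG° = −nFE° = −(2)(96485)(+1.10) = -212,267 J = -212.3 kJ/mol.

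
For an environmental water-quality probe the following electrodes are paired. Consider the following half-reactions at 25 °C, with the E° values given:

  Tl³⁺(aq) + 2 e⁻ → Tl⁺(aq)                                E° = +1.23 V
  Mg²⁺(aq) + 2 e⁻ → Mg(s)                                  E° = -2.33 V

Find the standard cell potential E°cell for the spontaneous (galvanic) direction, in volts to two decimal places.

The Tl³⁺/Tl⁺ couple has the higher reduction potential, so it is the cathode; Mg²⁺/Mg is oxidised at the anode.
E°cell = E°(cathode) − E°(anode) = (+1.23) − (-2.33) = +3.56 V.
Since E°cell > 0, the reaction is spontaneous under standard conditions.

+3.56 V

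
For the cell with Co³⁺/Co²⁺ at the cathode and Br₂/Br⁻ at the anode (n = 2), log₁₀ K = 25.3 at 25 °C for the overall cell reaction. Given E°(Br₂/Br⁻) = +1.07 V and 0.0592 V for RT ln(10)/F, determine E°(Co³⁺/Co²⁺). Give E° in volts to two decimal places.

E°cell = (0.0592/n)·log K = (0.0592/2)(25.3) = +0.749 V.
Since Co³⁺/Co²⁺ is the cathode and Br₂/Br⁻ the anode, E°cell = E°(Co³⁺/Co²⁺) − E°(Br₂/Br⁻).
So E°(Co³⁺/Co²⁺) = E°cell + E°(Br₂/Br⁻) = +0.749 + (+1.07) = +1.82 V.

+1.82 V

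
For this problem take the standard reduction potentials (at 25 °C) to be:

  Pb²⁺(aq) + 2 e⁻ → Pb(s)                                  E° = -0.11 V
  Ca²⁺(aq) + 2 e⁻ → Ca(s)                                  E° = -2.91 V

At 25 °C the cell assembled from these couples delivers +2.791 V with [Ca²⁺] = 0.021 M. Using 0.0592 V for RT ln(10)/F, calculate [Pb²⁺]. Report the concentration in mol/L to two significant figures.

0.010 M

Pb²⁺/Pb is the cathode, Ca²⁺/Ca the anode: E°cell = +2.80 V, n = 2.
Overall reaction: Pb²⁺(aq) + Ca(s) → Pb(s) + Ca²⁺(aq); Q = [Ca²⁺]^1/[Pb²⁺]^1.
From E = E° − (0.0592/n) log Q: log Q = (E° − E)·n/0.0592 = (+2.80 − (+2.791))·2/0.0592 = 0.3041.
So 1·log[Pb²⁺] = 1·log(0.021) − log Q = -1.6778 − (0.3041) = -1.9819; [Pb²⁺] = 10^(-1.9819) ≈ 0.010 M.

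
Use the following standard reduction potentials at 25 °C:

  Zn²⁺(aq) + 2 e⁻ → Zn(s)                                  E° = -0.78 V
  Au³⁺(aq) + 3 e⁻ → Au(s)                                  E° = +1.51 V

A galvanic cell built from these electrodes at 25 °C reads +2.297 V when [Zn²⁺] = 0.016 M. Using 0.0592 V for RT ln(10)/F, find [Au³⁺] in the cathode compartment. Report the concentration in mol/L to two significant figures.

Au³⁺/Au is the cathode, Zn²⁺/Zn the anode: E°cell = +2.29 V, n = 6.
Overall reaction: 2 Au³⁺(aq) + 3 Zn(s) → 2 Au(s) + 3 Zn²⁺(aq); Q = [Zn²⁺]^3/[Au³⁺]^2.
From E = E° − (0.0592/n) log Q: log Q = (E° − E)·n/0.0592 = (+2.29 − (+2.297))·6/0.0592 = -0.7095.
So 2·log[Au³⁺] = 3·log(0.016) − log Q = -5.3876 − (-0.7095) = -4.6781; log[Au³⁺] = -4.6781 / 2 = -2.3390; [Au³⁺] = 10^(-2.3390) ≈ 0.0046 M.

0.0046 M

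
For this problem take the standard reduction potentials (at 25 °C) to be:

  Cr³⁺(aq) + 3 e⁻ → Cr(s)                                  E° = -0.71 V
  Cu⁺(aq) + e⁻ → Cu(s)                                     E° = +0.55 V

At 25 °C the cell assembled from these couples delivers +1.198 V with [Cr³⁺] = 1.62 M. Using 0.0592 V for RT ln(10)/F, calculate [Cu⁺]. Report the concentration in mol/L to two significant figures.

Cu⁺/Cu is the cathode, Cr³⁺/Cr the anode: E°cell = +1.26 V, n = 3.
Overall reaction: 3 Cu⁺(aq) + Cr(s) → 3 Cu(s) + Cr³⁺(aq); Q = [Cr³⁺]^1/[Cu⁺]^3.
From E = E° − (0.0592/n) log Q: log Q = (E° − E)·n/0.0592 = (+1.26 − (+1.198))·3/0.0592 = 3.1419.
So 3·log[Cu⁺] = 1·log(1.62) − log Q = 0.2095 − (3.1419) = -2.9324; log[Cu⁺] = -2.9324 / 3 = -0.9775; [Cu⁺] = 10^(-0.9775) ≈ 0.11 M.

0.11 M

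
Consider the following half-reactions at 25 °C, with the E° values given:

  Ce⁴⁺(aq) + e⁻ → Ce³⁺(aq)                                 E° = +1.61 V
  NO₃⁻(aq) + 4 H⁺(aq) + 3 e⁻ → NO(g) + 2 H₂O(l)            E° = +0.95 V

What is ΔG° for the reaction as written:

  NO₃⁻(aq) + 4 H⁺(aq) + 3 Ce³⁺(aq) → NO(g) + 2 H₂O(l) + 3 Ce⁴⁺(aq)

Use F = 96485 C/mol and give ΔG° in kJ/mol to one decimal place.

As written, NO₃⁻/NO is reduced (cathode) and Ce⁴⁺/Ce³⁺ is oxidised (anode), so E°cell = (+0.95) − (+1.61) = -0.66 V.
Balancing electrons gives n = 3.
ΔG° = −nFE° = −(3)(96485)(-0.66) = 191,040 J = +191.0 kJ/mol.

+191.0 kJ/mol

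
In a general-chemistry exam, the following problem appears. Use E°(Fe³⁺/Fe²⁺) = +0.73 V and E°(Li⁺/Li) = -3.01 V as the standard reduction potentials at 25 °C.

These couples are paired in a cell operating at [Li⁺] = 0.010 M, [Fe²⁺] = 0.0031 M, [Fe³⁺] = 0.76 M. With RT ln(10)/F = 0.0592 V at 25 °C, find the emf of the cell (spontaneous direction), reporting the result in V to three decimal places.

Fe³⁺/Fe²⁺ is the cathode (higher E°), Li⁺/Li the anode: E°cell = +0.73 − (-3.01) = +3.74 V, n = 1.
Overall: Fe³⁺(aq) + Li(s) → Fe²⁺(aq) + Li⁺(aq)
Q = [Fe²⁺]·[Li⁺] / ([Fe³⁺]); log Q = -4.389.
E = E° − (0.0592/n) log Q = +3.74 − (0.0592/1)(-4.389) = +4.000 V.

+4.000 V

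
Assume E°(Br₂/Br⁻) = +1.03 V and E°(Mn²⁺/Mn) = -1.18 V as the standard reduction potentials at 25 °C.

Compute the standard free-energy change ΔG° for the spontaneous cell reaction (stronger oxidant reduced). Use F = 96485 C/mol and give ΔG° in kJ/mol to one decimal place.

Br₂/Br⁻ (E° = +1.03 V) is the cathode; Mn²⁺/Mn (E° = -1.18 V) is the anode, so E°cell = +2.21 V.
Balancing electrons gives n = 2 (lcm of 2 and 2).
ΔG° = −nFE° = −(2)(96485)(+2.21) = -426,464 J = -426.5 kJ/mol.

-426.5 kJ/mol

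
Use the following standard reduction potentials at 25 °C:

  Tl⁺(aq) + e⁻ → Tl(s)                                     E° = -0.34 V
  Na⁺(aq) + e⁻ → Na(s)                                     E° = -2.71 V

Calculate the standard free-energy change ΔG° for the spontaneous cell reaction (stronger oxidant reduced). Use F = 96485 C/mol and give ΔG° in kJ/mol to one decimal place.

Tl⁺/Tl (E° = -0.34 V) is the cathode; Na⁺/Na (E° = -2.71 V) is the anode, so E°cell = +2.37 V.
Balancing electrons gives n = 1 (lcm of 1 and 1).
ΔG° = −nFE° = −(1)(96485)(+2.37) = -228,669 J = -228.7 kJ/mol.

-228.7 kJ/mol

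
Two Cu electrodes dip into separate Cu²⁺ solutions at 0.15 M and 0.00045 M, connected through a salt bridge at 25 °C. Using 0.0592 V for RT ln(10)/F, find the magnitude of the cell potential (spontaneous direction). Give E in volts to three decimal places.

For a concentration cell E°cell = 0. The 0.15 M side is the cathode (reduction is favoured where [Cu²⁺] is higher).
With n = 2, E = −(0.0592/2) log([Cu²⁺]ₐₙ/[Cu²⁺]꜀ₐₜ) = −(0.0592/2) log(0.00045/0.15) = −(0.0592/2)(-2.523) = +0.075 V.

+0.075 V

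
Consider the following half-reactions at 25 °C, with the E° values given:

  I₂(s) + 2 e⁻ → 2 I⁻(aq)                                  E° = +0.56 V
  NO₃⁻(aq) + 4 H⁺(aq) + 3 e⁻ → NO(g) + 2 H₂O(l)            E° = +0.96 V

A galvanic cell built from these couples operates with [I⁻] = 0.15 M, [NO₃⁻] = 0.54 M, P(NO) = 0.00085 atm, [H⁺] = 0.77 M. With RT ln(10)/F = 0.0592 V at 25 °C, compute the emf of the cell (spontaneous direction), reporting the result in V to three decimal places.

NO₃⁻/NO is the cathode (higher E°), I₂/I⁻ the anode: E°cell = +0.96 − (+0.56) = +0.40 V, n = 6.
Overall: 2 NO₃⁻(aq) + 8 H⁺(aq) + 6 I⁻(aq) → 2 NO(g) + 4 H₂O(l) + 3 I₂(s)
Q = P(NO)^2 / ([NO₃⁻]^2·[H⁺]^8·[I⁻]^6); log Q = 0.246.
E = E° − (0.0592/n) log Q = +0.40 − (0.0592/6)(0.246) = +0.398 V.

+0.398 V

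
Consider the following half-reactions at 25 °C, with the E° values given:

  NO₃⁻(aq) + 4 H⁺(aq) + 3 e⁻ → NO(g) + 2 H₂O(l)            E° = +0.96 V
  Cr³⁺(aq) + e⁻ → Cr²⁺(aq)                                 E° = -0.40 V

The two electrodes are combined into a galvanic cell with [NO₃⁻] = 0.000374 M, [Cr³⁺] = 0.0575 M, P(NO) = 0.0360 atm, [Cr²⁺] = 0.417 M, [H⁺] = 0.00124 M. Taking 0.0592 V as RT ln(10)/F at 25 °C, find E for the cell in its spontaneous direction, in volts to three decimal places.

+1.142 V

NO₃⁻/NO is the cathode (higher E°), Cr³⁺/Cr²⁺ the anode: E°cell = +0.96 − (-0.40) = +1.36 V, n = 3.
Overall: NO₃⁻(aq) + 4 H⁺(aq) + 3 Cr²⁺(aq) → NO(g) + 2 H₂O(l) + 3 Cr³⁺(aq)
Q = P(NO)·[Cr³⁺]^3 / ([NO₃⁻]·[H⁺]^4·[Cr²⁺]^3); log Q = 11.028.
E = E° − (0.0592/n) log Q = +1.36 − (0.0592/3)(11.028) = +1.142 V.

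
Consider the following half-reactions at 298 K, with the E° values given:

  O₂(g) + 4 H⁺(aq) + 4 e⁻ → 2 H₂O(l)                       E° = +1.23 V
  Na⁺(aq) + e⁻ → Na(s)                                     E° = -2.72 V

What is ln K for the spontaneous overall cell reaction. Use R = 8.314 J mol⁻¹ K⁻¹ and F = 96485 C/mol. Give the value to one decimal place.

615.3

Cathode: O₂/H₂O; anode: Na⁺/Na. E°cell = (+1.23) − (-2.72) = +3.95 V, with n = 4.
ΔG° = −nFE° = −RT ln K, so ln K = nFE°/(RT) = (4)(96485)(+3.95) / ((8.314)(298)) = 615.305.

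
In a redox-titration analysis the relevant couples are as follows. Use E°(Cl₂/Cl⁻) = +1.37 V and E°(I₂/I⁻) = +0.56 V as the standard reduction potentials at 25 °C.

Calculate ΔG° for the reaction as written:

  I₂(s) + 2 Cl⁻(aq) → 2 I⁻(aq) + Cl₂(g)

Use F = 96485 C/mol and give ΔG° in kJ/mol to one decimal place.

+156.3 kJ/mol

As written, I₂/I⁻ is reduced (cathode) and Cl₂/Cl⁻ is oxidised (anode), so E°cell = (+0.56) − (+1.37) = -0.81 V.
Balancing electrons gives n = 2.
ΔG° = −nFE° = −(2)(96485)(-0.81) = 156,306 J = +156.3 kJ/mol.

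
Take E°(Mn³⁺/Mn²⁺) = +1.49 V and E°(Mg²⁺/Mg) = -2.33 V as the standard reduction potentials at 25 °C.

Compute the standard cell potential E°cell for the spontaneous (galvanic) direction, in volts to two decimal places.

+3.82 V

The Mn³⁺/Mn²⁺ couple has the higher reduction potential, so it is the cathode; Mg²⁺/Mg is oxidised at the anode.
E°cell = E°(cathode) − E°(anode) = (+1.49) − (-2.33) = +3.82 V.
Since E°cell > 0, the reaction is spontaneous under standard conditions.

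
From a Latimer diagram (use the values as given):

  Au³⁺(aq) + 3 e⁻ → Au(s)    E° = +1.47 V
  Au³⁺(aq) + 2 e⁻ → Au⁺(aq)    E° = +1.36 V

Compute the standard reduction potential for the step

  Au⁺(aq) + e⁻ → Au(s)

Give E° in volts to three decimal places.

Sequential free energies add, so n₃E°₃ = n₁E°₁ + n₂E°₂.
With n₃ = 3, and the known step contributing 2×(+1.36) V, the unknown satisfies 1·E° = 3×(+1.47) − 2×(+1.36) = +1.690.
E° = +1.690 / 1 = +1.690 V.

+1.690 V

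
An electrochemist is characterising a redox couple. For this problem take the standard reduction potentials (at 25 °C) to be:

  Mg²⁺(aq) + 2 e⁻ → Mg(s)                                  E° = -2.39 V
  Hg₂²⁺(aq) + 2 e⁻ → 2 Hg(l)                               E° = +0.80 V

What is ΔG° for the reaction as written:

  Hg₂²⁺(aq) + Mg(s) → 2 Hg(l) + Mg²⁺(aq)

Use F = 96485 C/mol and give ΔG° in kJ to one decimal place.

-615.6 kJ

As written, Hg₂²⁺/Hg is reduced (cathode) and Mg²⁺/Mg is oxidised (anode), so E°cell = (+0.80) − (-2.39) = +3.19 V.
Balancing electrons gives n = 2.
ΔG° = −nFE° = −(2)(96485)(+3.19) = -615,574 J = -615.6 kJ.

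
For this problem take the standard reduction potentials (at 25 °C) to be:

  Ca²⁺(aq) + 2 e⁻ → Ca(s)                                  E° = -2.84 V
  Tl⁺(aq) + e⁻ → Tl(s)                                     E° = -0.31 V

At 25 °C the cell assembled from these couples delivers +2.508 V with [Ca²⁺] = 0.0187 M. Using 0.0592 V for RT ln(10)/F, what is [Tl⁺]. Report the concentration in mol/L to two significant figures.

0.058 M

Tl⁺/Tl is the cathode, Ca²⁺/Ca the anode: E°cell = +2.53 V, n = 2.
Overall reaction: 2 Tl⁺(aq) + Ca(s) → 2 Tl(s) + Ca²⁺(aq); Q = [Ca²⁺]^1/[Tl⁺]^2.
From E = E° − (0.0592/n) log Q: log Q = (E° − E)·n/0.0592 = (+2.53 − (+2.508))·2/0.0592 = 0.7432.
So 2·log[Tl⁺] = 1·log(0.0187) − log Q = -1.7282 − (0.7432) = -2.4714; log[Tl⁺] = -2.4714 / 2 = -1.2357; [Tl⁺] = 10^(-1.2357) ≈ 0.058 M.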